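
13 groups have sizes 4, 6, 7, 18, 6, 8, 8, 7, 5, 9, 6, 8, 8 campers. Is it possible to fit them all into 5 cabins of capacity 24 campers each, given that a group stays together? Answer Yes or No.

Yes

A valid assignment using 5 cabins:
  cabin 1: 18 + 6 = 24
  cabin 2: 9 + 8 + 7 = 24
  cabin 3: 8 + 8 + 8 = 24
  cabin 4: 7 + 6 + 6 + 5 = 24
  cabin 5: 4 = 4
Every load is within 24 campers, so 5 cabins suffice.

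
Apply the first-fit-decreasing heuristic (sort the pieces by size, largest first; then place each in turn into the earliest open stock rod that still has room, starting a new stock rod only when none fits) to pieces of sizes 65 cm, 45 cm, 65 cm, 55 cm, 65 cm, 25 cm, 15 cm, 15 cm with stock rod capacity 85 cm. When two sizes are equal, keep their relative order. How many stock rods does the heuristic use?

5

Sorted descending: 65, 65, 65, 55, 45, 25, 15, 15.
  65 → stock rod 1 (new)  [load 65/85]
  65 → stock rod 2 (new)  [load 65/85]
  65 → stock rod 3 (new)  [load 65/85]
  55 → stock rod 4 (new)  [load 55/85]
  45 → stock rod 5 (new)  [load 45/85]
  25 → stock rod 4  [load 80/85]
  15 → stock rod 1  [load 80/85]
  15 → stock rod 2  [load 80/85]
5 stock rods opened.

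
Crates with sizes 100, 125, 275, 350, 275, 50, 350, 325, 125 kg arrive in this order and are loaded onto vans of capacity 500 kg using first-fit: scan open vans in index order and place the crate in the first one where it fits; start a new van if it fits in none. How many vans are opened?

  100 → van 1 (new)  [load 100/500]
  125 → van 1  [load 225/500]
  275 → van 1  [load 500/500]
  350 → van 2 (new)  [load 350/500]
  275 → van 3 (new)  [load 275/500]
  50 → van 2  [load 400/500]
  350 → van 4 (new)  [load 350/500]
  325 → van 5 (new)  [load 325/500]
  125 → van 3  [load 400/500]
5 vans opened.

5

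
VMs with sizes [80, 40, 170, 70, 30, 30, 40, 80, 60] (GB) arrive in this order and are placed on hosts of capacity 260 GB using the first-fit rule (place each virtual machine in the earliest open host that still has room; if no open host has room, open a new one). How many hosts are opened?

  80 → host 1 (new)  [load 80/260]
  40 → host 1  [load 120/260]
  170 → host 2 (new)  [load 170/260]
  70 → host 1  [load 190/260]
  30 → host 1  [load 220/260]
  30 → host 1  [load 250/260]
  40 → host 2  [load 210/260]
  80 → host 3 (new)  [load 80/260]
  60 → host 3  [load 140/260]
3 hosts opened.

3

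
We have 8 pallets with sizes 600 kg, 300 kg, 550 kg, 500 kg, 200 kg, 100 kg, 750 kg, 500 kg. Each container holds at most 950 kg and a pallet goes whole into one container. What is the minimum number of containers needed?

Total = 750 + 600 + 550 + 500 + 500 + 300 + 200 + 100 = 3500 kg.
Lower bound: ⌈3500/950⌉ = 4 containers.
Also, 5 pallets each exceed 475 kg, and no two of those can share a container, so at least 5 containers are needed.
A packing using 5 containers:
  container 1: 750 + 200 = 950
  container 2: 600 + 300 = 900
  container 3: 550 + 100 = 650
  container 4: 500 = 500
  container 5: 500 = 500
This matches the lower bound, so 5 is optimal.

5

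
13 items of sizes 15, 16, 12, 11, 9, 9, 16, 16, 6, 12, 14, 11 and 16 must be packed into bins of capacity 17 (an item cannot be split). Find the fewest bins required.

12

Total = 16 + 16 + 16 + 16 + 15 + 14 + 12 + 12 + 11 + 11 + 9 + 9 + 6 = 163.
Lower bound: ⌈163/17⌉ = 10 bins.
Also, 12 items each exceed 17/2, and no two of those can share a bin, so at least 12 bins are needed.
A packing using 12 bins:
  bin 1: 16 = 16
  bin 2: 16 = 16
  bin 3: 16 = 16
  bin 4: 16 = 16
  bin 5: 15 = 15
  bin 6: 14 = 14
  bin 7: 12 = 12
  bin 8: 12 = 12
  bin 9: 11 + 6 = 17
  bin 10: 11 = 11
  bin 11: 9 = 9
  bin 12: 9 = 9
This matches the lower bound, so 12 is optimal.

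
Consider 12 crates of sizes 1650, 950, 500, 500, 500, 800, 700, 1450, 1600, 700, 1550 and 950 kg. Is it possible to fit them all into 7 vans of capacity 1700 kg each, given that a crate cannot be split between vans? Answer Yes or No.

Total = 11850 kg; ⌈11850/1700⌉ = 7.
The bound of 7 does not rule out 7, but exhaustive search shows no assignment into 7 vans of capacity 1700 kg exists — the minimum is 8.

No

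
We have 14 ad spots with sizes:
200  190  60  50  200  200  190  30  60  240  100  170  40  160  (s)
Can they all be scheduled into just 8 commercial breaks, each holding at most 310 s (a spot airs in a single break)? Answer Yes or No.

A valid assignment using 8 commercial breaks:
  break 1: 240 + 60 = 300
  break 2: 200 + 100 = 300
  break 3: 200 + 60 + 50 = 310
  break 4: 200 + 40 + 30 = 270
  break 5: 190 = 190
  break 6: 190 = 190
  break 7: 170 = 170
  break 8: 160 = 160
Every load is within 310 s, so 8 commercial breaks suffice.

Yes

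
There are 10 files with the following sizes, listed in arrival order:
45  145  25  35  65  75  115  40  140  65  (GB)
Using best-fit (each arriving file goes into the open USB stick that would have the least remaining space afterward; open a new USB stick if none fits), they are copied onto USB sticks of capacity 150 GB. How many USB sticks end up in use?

  45 → USB stick 1 (new)  [load 45/150]
  145 → USB stick 2 (new)  [load 145/150]
  25 → USB stick 1  [load 70/150]
  35 → USB stick 1  [load 105/150]
  65 → USB stick 3 (new)  [load 65/150]
  75 → USB stick 3  [load 140/150]
  115 → USB stick 4 (new)  [load 115/150]
  40 → USB stick 1  [load 145/150]
  140 → USB stick 5 (new)  [load 140/150]
  65 → USB stick 6 (new)  [load 65/150]
6 USB sticks opened.

6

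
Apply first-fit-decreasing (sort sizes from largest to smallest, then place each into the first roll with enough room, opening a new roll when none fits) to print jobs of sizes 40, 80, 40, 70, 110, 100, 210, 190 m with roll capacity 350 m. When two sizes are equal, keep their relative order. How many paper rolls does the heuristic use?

Sorted descending: 210, 190, 110, 100, 80, 70, 40, 40.
  210 → roll 1 (new)  [load 210/350]
  190 → roll 2 (new)  [load 190/350]
  110 → roll 1  [load 320/350]
  100 → roll 2  [load 290/350]
  80 → roll 3 (new)  [load 80/350]
  70 → roll 3  [load 150/350]
  40 → roll 2  [load 330/350]
  40 → roll 3  [load 190/350]
3 paper rolls opened.

3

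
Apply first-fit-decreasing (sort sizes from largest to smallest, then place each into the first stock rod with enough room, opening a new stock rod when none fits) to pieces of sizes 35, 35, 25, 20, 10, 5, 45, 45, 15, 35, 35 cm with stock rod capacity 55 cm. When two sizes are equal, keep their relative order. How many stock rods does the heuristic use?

7

Sorted descending: 45, 45, 35, 35, 35, 35, 25, 20, 15, 10, 5.
  45 → stock rod 1 (new)  [load 45/55]
  45 → stock rod 2 (new)  [load 45/55]
  35 → stock rod 3 (new)  [load 35/55]
  35 → stock rod 4 (new)  [load 35/55]
  35 → stock rod 5 (new)  [load 35/55]
  35 → stock rod 6 (new)  [load 35/55]
  25 → stock rod 7 (new)  [load 25/55]
  20 → stock rod 3  [load 55/55]
  15 → stock rod 4  [load 50/55]
  10 → stock rod 1  [load 55/55]
  5 → stock rod 2  [load 50/55]
7 stock rods opened.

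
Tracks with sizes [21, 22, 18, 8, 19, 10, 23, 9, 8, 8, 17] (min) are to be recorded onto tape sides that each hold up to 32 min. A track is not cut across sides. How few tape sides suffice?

Total = 23 + 22 + 21 + 19 + 18 + 17 + 10 + 9 + 8 + 8 + 8 = 163 min.
Lower bound: ⌈163/32⌉ = 6 tape sides.
A packing using 6 tape sides:
  side 1: 23 + 9 = 32
  side 2: 22 + 10 = 32
  side 3: 21 + 8 = 29
  side 4: 19 + 8 = 27
  side 5: 18 + 8 = 26
  side 6: 17 = 17
This matches the lower bound, so 6 is optimal.

6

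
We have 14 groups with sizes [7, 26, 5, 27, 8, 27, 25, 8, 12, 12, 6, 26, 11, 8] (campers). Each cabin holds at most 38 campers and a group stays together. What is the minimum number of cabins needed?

Total = 27 + 27 + 26 + 26 + 25 + 12 + 12 + 11 + 8 + 8 + 8 + 7 + 6 + 5 = 208 campers.
Lower bound: ⌈208/38⌉ = 6 cabins.
A packing using 6 cabins:
  cabin 1: 27 + 11 = 38
  cabin 2: 27 + 8 = 35
  cabin 3: 26 + 12 = 38
  cabin 4: 26 + 12 = 38
  cabin 5: 25 + 8 + 5 = 38
  cabin 6: 8 + 7 + 6 = 21
This matches the lower bound, so 6 is optimal.

6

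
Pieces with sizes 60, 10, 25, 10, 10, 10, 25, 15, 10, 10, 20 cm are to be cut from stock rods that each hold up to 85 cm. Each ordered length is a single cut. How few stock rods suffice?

3

Total = 60 + 25 + 25 + 20 + 15 + 10 + 10 + 10 + 10 + 10 + 10 = 205 cm.
Lower bound: ⌈205/85⌉ = 3 stock rods.
A packing using 3 stock rods:
  stock rod 1: 60 + 25 = 85
  stock rod 2: 25 + 20 + 15 + 10 + 10 = 80
  stock rod 3: 10 + 10 + 10 + 10 = 40
This matches the lower bound, so 3 is optimal.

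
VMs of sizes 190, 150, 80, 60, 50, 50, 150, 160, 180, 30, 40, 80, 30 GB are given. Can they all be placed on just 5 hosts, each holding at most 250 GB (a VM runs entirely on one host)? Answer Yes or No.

Total = 1250 GB; ⌈1250/250⌉ = 5.
The bound of 5 does not rule out 5, but exhaustive search shows no assignment into 5 hosts of capacity 250 GB exists — the minimum is 6.

No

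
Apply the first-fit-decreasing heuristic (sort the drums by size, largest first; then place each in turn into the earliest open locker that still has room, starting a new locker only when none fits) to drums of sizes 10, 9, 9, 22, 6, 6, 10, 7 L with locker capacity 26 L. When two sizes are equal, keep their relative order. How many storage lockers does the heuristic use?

Sorted descending: 22, 10, 10, 9, 9, 7, 6, 6.
  22 → locker 1 (new)  [load 22/26]
  10 → locker 2 (new)  [load 10/26]
  10 → locker 2  [load 20/26]
  9 → locker 3 (new)  [load 9/26]
  9 → locker 3  [load 18/26]
  7 → locker 3  [load 25/26]
  6 → locker 2  [load 26/26]
  6 → locker 4 (new)  [load 6/26]
4 storage lockers opened.

4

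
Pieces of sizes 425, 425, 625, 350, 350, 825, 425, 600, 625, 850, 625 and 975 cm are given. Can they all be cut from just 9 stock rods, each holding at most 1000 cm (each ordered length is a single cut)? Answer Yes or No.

Yes

A valid assignment using 9 stock rods:
  stock rod 1: 975 = 975
  stock rod 2: 850 = 850
  stock rod 3: 825 = 825
  stock rod 4: 625 + 350 = 975
  stock rod 5: 625 + 350 = 975
  stock rod 6: 625 = 625
  stock rod 7: 600 = 600
  stock rod 8: 425 + 425 = 850
  stock rod 9: 425 = 425
Every load is within 1000 cm, so 9 stock rods suffice.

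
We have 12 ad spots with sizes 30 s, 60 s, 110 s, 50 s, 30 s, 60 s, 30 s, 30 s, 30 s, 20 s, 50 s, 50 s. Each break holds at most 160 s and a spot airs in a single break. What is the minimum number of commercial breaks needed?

Total = 110 + 60 + 60 + 50 + 50 + 50 + 30 + 30 + 30 + 30 + 30 + 20 = 550 s.
Lower bound: ⌈550/160⌉ = 4 commercial breaks.
A packing using 4 commercial breaks:
  break 1: 110 + 50 = 160
  break 2: 60 + 60 + 30 = 150
  break 3: 50 + 50 + 30 + 30 = 160
  break 4: 30 + 30 + 20 = 80
This matches the lower bound, so 4 is optimal.

4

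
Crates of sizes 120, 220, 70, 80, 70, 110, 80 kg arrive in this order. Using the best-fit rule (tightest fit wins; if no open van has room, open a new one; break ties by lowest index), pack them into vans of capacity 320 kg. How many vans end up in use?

3

  120 → van 1 (new)  [load 120/320]
  220 → van 2 (new)  [load 220/320]
  70 → van 2  [load 290/320]
  80 → van 1  [load 200/320]
  70 → van 1  [load 270/320]
  110 → van 3 (new)  [load 110/320]
  80 → van 3  [load 190/320]
3 vans opened.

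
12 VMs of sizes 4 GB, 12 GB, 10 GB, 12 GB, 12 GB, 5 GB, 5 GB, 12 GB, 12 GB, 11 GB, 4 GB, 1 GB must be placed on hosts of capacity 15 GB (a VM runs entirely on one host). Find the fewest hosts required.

8

Total = 12 + 12 + 12 + 12 + 12 + 11 + 10 + 5 + 5 + 4 + 4 + 1 = 100 GB.
Lower bound: ⌈100/15⌉ = 7 hosts.
A packing using 8 hosts:
  host 1: 12 + 1 = 13
  host 2: 12 = 12
  host 3: 12 = 12
  host 4: 12 = 12
  host 5: 12 = 12
  host 6: 11 + 4 = 15
  host 7: 10 + 5 = 15
  host 8: 5 + 4 = 9
No arrangement into 7 hosts stays within capacity, so 8 is optimal.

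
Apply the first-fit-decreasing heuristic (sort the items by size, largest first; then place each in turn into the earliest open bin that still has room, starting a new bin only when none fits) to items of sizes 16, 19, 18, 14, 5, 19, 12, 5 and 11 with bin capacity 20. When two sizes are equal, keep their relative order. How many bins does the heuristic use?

Sorted descending: 19, 19, 18, 16, 14, 12, 11, 5, 5.
  19 → bin 1 (new)  [load 19/20]
  19 → bin 2 (new)  [load 19/20]
  18 → bin 3 (new)  [load 18/20]
  16 → bin 4 (new)  [load 16/20]
  14 → bin 5 (new)  [load 14/20]
  12 → bin 6 (new)  [load 12/20]
  11 → bin 7 (new)  [load 11/20]
  5 → bin 5  [load 19/20]
  5 → bin 6  [load 17/20]
7 bins opened.

7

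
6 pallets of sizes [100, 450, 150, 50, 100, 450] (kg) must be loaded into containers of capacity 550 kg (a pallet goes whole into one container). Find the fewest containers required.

Total = 450 + 450 + 150 + 100 + 100 + 50 = 1300 kg.
Lower bound: ⌈1300/550⌉ = 3 containers.
A packing using 3 containers:
  container 1: 450 + 100 = 550
  container 2: 450 + 100 = 550
  container 3: 150 + 50 = 200
This matches the lower bound, so 3 is optimal.

3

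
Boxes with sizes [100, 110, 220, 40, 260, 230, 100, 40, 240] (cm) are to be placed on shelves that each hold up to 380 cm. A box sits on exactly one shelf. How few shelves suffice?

Total = 260 + 240 + 230 + 220 + 110 + 100 + 100 + 40 + 40 = 1340 cm.
Lower bound: ⌈1340/380⌉ = 4 shelves.
A packing using 4 shelves:
  shelf 1: 260 + 110 = 370
  shelf 2: 240 + 100 + 40 = 380
  shelf 3: 230 + 100 + 40 = 370
  shelf 4: 220 = 220
This matches the lower bound, so 4 is optimal.

4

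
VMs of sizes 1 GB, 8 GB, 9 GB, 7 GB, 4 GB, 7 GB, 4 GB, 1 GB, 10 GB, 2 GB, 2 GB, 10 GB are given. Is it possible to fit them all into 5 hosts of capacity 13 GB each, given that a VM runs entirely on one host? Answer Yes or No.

Total = 65 GB; ⌈65/13⌉ = 5.
6 VMs each exceed half the capacity and cannot share a host, forcing at least 6 hosts.
At least 6 hosts are required, but only 5 are allowed.

No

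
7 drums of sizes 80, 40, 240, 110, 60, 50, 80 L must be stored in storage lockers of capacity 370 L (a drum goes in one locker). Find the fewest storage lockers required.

2

Total = 240 + 110 + 80 + 80 + 60 + 50 + 40 = 660 L.
Lower bound: ⌈660/370⌉ = 2 storage lockers.
A packing using 2 storage lockers:
  locker 1: 240 + 110 = 350
  locker 2: 80 + 80 + 60 + 50 + 40 = 310
This matches the lower bound, so 2 is optimal.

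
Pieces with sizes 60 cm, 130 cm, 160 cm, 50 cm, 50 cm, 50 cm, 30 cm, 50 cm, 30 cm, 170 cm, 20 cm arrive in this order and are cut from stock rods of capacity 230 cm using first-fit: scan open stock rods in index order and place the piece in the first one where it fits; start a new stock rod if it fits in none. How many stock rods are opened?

  60 → stock rod 1 (new)  [load 60/230]
  130 → stock rod 1  [load 190/230]
  160 → stock rod 2 (new)  [load 160/230]
  50 → stock rod 2  [load 210/230]
  50 → stock rod 3 (new)  [load 50/230]
  50 → stock rod 3  [load 100/230]
  30 → stock rod 1  [load 220/230]
  50 → stock rod 3  [load 150/230]
  30 → stock rod 3  [load 180/230]
  170 → stock rod 4 (new)  [load 170/230]
  20 → stock rod 2  [load 230/230]
4 stock rods opened.

4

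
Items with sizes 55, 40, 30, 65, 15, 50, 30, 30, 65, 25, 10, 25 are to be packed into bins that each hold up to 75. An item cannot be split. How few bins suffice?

7

Total = 65 + 65 + 55 + 50 + 40 + 30 + 30 + 30 + 25 + 25 + 15 + 10 = 440.
Lower bound: ⌈440/75⌉ = 6 bins.
A packing using 7 bins:
  bin 1: 65 + 10 = 75
  bin 2: 65 = 65
  bin 3: 55 + 15 = 70
  bin 4: 50 + 25 = 75
  bin 5: 40 + 30 = 70
  bin 6: 30 + 30 = 60
  bin 7: 25 = 25
No arrangement into 6 bins stays within capacity, so 7 is optimal.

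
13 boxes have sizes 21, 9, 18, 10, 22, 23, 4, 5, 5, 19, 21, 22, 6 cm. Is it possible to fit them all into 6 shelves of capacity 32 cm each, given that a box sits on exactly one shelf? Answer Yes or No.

Total = 185 cm; ⌈185/32⌉ = 6.
7 boxes each exceed half the capacity and cannot share a shelf, forcing at least 7 shelves.
At least 7 shelves are required, but only 6 are allowed.

No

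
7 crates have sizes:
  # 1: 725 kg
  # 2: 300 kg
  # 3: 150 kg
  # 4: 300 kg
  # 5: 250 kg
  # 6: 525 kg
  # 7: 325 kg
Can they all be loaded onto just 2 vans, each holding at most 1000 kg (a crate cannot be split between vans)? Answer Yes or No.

No

Total = 2575 kg; ⌈2575/1000⌉ = 3.
At least 3 vans are required, but only 2 are allowed.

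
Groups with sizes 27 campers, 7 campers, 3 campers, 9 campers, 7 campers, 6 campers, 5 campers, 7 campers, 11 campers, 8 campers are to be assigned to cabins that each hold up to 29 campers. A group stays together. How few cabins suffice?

Total = 27 + 11 + 9 + 8 + 7 + 7 + 7 + 6 + 5 + 3 = 90 campers.
Lower bound: ⌈90/29⌉ = 4 cabins.
A packing using 4 cabins:
  cabin 1: 27 = 27
  cabin 2: 11 + 9 + 8 = 28
  cabin 3: 7 + 7 + 7 + 6 = 27
  cabin 4: 5 + 3 = 8
This matches the lower bound, so 4 is optimal.

4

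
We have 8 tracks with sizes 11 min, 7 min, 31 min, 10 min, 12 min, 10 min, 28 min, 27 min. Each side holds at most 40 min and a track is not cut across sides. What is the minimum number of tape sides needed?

Total = 31 + 28 + 27 + 12 + 11 + 10 + 10 + 7 = 136 min.
Lower bound: ⌈136/40⌉ = 4 tape sides.
A packing using 4 tape sides:
  side 1: 31 + 7 = 38
  side 2: 28 + 12 = 40
  side 3: 27 + 11 = 38
  side 4: 10 + 10 = 20
This matches the lower bound, so 4 is optimal.

4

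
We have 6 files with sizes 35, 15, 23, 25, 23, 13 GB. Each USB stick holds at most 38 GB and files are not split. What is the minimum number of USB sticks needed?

Total = 35 + 25 + 23 + 23 + 15 + 13 = 134 GB.
Lower bound: ⌈134/38⌉ = 4 USB sticks.
A packing using 4 USB sticks:
  USB stick 1: 35 = 35
  USB stick 2: 25 + 13 = 38
  USB stick 3: 23 + 15 = 38
  USB stick 4: 23 = 23
This matches the lower bound, so 4 is optimal.

4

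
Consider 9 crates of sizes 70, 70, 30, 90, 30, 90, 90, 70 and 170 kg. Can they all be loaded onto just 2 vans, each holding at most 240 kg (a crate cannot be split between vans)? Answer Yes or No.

Total = 710 kg; ⌈710/240⌉ = 3.
At least 3 vans are required, but only 2 are allowed.

No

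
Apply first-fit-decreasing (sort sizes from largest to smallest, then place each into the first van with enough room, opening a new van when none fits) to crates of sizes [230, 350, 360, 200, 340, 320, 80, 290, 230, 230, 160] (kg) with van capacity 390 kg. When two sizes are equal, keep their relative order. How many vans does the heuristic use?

Sorted descending: 360, 350, 340, 320, 290, 230, 230, 230, 200, 160, 80.
  360 → van 1 (new)  [load 360/390]
  350 → van 2 (new)  [load 350/390]
  340 → van 3 (new)  [load 340/390]
  320 → van 4 (new)  [load 320/390]
  290 → van 5 (new)  [load 290/390]
  230 → van 6 (new)  [load 230/390]
  230 → van 7 (new)  [load 230/390]
  230 → van 8 (new)  [load 230/390]
  200 → van 9 (new)  [load 200/390]
  160 → van 6  [load 390/390]
  80 → van 5  [load 370/390]
9 vans opened.

9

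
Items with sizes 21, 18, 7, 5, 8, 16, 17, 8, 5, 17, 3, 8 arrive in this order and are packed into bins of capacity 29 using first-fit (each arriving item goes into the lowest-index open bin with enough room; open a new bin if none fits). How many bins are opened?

5

  21 → bin 1 (new)  [load 21/29]
  18 → bin 2 (new)  [load 18/29]
  7 → bin 1  [load 28/29]
  5 → bin 2  [load 23/29]
  8 → bin 3 (new)  [load 8/29]
  16 → bin 3  [load 24/29]
  17 → bin 4 (new)  [load 17/29]
  8 → bin 4  [load 25/29]
  5 → bin 2  [load 28/29]
  17 → bin 5 (new)  [load 17/29]
  3 → bin 3  [load 27/29]
  8 → bin 5  [load 25/29]
5 bins opened.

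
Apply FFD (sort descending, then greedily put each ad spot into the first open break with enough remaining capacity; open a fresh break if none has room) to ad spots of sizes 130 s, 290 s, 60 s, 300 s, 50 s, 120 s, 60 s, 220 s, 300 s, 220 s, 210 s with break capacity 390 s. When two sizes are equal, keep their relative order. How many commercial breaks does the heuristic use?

Sorted descending: 300, 300, 290, 220, 220, 210, 130, 120, 60, 60, 50.
  300 → break 1 (new)  [load 300/390]
  300 → break 2 (new)  [load 300/390]
  290 → break 3 (new)  [load 290/390]
  220 → break 4 (new)  [load 220/390]
  220 → break 5 (new)  [load 220/390]
  210 → break 6 (new)  [load 210/390]
  130 → break 4  [load 350/390]
  120 → break 5  [load 340/390]
  60 → break 1  [load 360/390]
  60 → break 2  [load 360/390]
  50 → break 3  [load 340/390]
6 commercial breaks opened.

6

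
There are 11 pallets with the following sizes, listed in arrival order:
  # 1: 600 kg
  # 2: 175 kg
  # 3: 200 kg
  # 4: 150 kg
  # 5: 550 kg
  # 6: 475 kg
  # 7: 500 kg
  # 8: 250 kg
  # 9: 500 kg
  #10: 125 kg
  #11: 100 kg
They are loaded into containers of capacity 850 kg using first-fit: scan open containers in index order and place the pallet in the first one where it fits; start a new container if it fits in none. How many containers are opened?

5

  600 → container 1 (new)  [load 600/850]
  175 → container 1  [load 775/850]
  200 → container 2 (new)  [load 200/850]
  150 → container 2  [load 350/850]
  550 → container 3 (new)  [load 550/850]
  475 → container 2  [load 825/850]
  500 → container 4 (new)  [load 500/850]
  250 → container 3  [load 800/850]
  500 → container 5 (new)  [load 500/850]
  125 → container 4  [load 625/850]
  100 → container 4  [load 725/850]
5 containers opened.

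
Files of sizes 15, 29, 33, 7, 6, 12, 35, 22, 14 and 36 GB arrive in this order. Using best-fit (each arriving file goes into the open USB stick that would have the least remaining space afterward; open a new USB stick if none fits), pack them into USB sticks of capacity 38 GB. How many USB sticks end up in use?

6

  15 → USB stick 1 (new)  [load 15/38]
  29 → USB stick 2 (new)  [load 29/38]
  33 → USB stick 3 (new)  [load 33/38]
  7 → USB stick 2  [load 36/38]
  6 → USB stick 1  [load 21/38]
  12 → USB stick 1  [load 33/38]
  35 → USB stick 4 (new)  [load 35/38]
  22 → USB stick 5 (new)  [load 22/38]
  14 → USB stick 5  [load 36/38]
  36 → USB stick 6 (new)  [load 36/38]
6 USB sticks opened.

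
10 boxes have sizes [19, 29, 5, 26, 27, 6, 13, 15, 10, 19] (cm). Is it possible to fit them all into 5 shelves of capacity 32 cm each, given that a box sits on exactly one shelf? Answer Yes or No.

No

Total = 169 cm; ⌈169/32⌉ = 6.
At least 6 shelves are required, but only 5 are allowed.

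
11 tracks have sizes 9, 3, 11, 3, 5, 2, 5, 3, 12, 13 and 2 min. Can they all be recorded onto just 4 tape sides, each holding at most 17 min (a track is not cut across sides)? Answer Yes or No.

Yes

A valid assignment using 4 tape sides:
  side 1: 13 + 2 + 2 = 17
  side 2: 12 + 5 = 17
  side 3: 11 + 3 + 3 = 17
  side 4: 9 + 5 + 3 = 17
Every load is within 17 min, so 4 tape sides suffice.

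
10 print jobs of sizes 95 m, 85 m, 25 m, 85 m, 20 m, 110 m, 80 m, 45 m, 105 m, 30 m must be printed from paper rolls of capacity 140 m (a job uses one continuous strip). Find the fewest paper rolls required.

6

Total = 110 + 105 + 95 + 85 + 85 + 80 + 45 + 30 + 25 + 20 = 680 m.
Lower bound: ⌈680/140⌉ = 5 paper rolls.
Also, 6 print jobs each exceed 70 m, and no two of those can share a roll, so at least 6 paper rolls are needed.
A packing using 6 paper rolls:
  roll 1: 110 + 30 = 140
  roll 2: 105 + 25 = 130
  roll 3: 95 + 45 = 140
  roll 4: 85 + 20 = 105
  roll 5: 85 = 85
  roll 6: 80 = 80
This matches the lower bound, so 6 is optimal.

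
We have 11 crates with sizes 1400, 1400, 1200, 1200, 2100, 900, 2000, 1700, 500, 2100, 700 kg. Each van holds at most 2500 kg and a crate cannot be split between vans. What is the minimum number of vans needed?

Total = 2100 + 2100 + 2000 + 1700 + 1400 + 1400 + 1200 + 1200 + 900 + 700 + 500 = 15200 kg.
Lower bound: ⌈15200/2500⌉ = 7 vans.
A packing using 7 vans:
  van 1: 2100 = 2100
  van 2: 2100 = 2100
  van 3: 2000 + 500 = 2500
  van 4: 1700 + 700 = 2400
  van 5: 1400 + 900 = 2300
  van 6: 1400 = 1400
  van 7: 1200 + 1200 = 2400
This matches the lower bound, so 7 is optimal.

7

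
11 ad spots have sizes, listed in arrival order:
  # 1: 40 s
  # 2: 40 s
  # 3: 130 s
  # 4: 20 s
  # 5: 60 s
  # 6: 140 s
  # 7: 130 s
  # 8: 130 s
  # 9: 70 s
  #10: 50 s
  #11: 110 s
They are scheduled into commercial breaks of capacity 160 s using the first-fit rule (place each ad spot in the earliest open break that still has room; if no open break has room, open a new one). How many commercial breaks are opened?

7

  40 → break 1 (new)  [load 40/160]
  40 → break 1  [load 80/160]
  130 → break 2 (new)  [load 130/160]
  20 → break 1  [load 100/160]
  60 → break 1  [load 160/160]
  140 → break 3 (new)  [load 140/160]
  130 → break 4 (new)  [load 130/160]
  130 → break 5 (new)  [load 130/160]
  70 → break 6 (new)  [load 70/160]
  50 → break 6  [load 120/160]
  110 → break 7 (new)  [load 110/160]
7 commercial breaks opened.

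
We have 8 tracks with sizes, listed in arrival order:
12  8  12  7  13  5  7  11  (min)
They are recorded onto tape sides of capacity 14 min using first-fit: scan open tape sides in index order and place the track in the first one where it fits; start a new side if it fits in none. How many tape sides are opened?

  12 → side 1 (new)  [load 12/14]
  8 → side 2 (new)  [load 8/14]
  12 → side 3 (new)  [load 12/14]
  7 → side 4 (new)  [load 7/14]
  13 → side 5 (new)  [load 13/14]
  5 → side 2  [load 13/14]
  7 → side 4  [load 14/14]
  11 → side 6 (new)  [load 11/14]
6 tape sides opened.

6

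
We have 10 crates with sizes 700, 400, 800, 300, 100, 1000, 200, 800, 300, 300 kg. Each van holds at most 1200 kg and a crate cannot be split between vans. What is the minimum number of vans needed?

5

Total = 1000 + 800 + 800 + 700 + 400 + 300 + 300 + 300 + 200 + 100 = 4900 kg.
Lower bound: ⌈4900/1200⌉ = 5 vans.
A packing using 5 vans:
  van 1: 1000 + 200 = 1200
  van 2: 800 + 400 = 1200
  van 3: 800 + 300 + 100 = 1200
  van 4: 700 + 300 = 1000
  van 5: 300 = 300
This matches the lower bound, so 5 is optimal.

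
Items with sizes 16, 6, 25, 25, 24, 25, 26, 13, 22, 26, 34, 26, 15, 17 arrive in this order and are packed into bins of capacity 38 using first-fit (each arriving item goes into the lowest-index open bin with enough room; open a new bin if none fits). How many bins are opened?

  16 → bin 1 (new)  [load 16/38]
  6 → bin 1  [load 22/38]
  25 → bin 2 (new)  [load 25/38]
  25 → bin 3 (new)  [load 25/38]
  24 → bin 4 (new)  [load 24/38]
  25 → bin 5 (new)  [load 25/38]
  26 → bin 6 (new)  [load 26/38]
  13 → bin 1  [load 35/38]
  22 → bin 7 (new)  [load 22/38]
  26 → bin 8 (new)  [load 26/38]
  34 → bin 9 (new)  [load 34/38]
  26 → bin 10 (new)  [load 26/38]
  15 → bin 7  [load 37/38]
  17 → bin 11 (new)  [load 17/38]
11 bins opened.

11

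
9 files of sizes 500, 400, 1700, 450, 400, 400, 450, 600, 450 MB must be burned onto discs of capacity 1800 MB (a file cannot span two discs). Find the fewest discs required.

Total = 1700 + 600 + 500 + 450 + 450 + 450 + 400 + 400 + 400 = 5350 MB.
Lower bound: ⌈5350/1800⌉ = 3 discs.
A packing using 4 discs:
  disc 1: 1700 = 1700
  disc 2: 600 + 500 + 450 = 1550
  disc 3: 450 + 450 + 400 + 400 = 1700
  disc 4: 400 = 400
No arrangement into 3 discs stays within capacity, so 4 is optimal.

4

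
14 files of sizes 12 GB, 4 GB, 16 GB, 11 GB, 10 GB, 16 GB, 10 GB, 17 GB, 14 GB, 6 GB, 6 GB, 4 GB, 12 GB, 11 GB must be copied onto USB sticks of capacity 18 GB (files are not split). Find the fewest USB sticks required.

10

Total = 17 + 16 + 16 + 14 + 12 + 12 + 11 + 11 + 10 + 10 + 6 + 6 + 4 + 4 = 149 GB.
Lower bound: ⌈149/18⌉ = 9 USB sticks.
Also, 10 files each exceed 9 GB, and no two of those can share a USB stick, so at least 10 USB sticks are needed.
A packing using 10 USB sticks:
  USB stick 1: 17 = 17
  USB stick 2: 16 = 16
  USB stick 3: 16 = 16
  USB stick 4: 14 + 4 = 18
  USB stick 5: 12 + 6 = 18
  USB stick 6: 12 + 6 = 18
  USB stick 7: 11 + 4 = 15
  USB stick 8: 11 = 11
  USB stick 9: 10 = 10
  USB stick 10: 10 = 10
This matches the lower bound, so 10 is optimal.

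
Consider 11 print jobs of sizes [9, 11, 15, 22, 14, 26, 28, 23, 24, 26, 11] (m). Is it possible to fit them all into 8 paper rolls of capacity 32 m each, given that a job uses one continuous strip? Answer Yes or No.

A valid assignment using 8 paper rolls:
  roll 1: 28 = 28
  roll 2: 26 = 26
  roll 3: 26 = 26
  roll 4: 24 = 24
  roll 5: 23 + 9 = 32
  roll 6: 22 = 22
  roll 7: 15 + 14 = 29
  roll 8: 11 + 11 = 22
Every load is within 32 m, so 8 paper rolls suffice.

Yes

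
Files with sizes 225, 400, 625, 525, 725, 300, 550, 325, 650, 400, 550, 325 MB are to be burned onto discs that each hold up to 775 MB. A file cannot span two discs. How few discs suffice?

Total = 725 + 650 + 625 + 550 + 550 + 525 + 400 + 400 + 325 + 325 + 300 + 225 = 5600 MB.
Lower bound: ⌈5600/775⌉ = 8 discs.
A packing using 9 discs:
  disc 1: 725 = 725
  disc 2: 650 = 650
  disc 3: 625 = 625
  disc 4: 550 + 225 = 775
  disc 5: 550 = 550
  disc 6: 525 = 525
  disc 7: 400 + 325 = 725
  disc 8: 400 + 325 = 725
  disc 9: 300 = 300
No arrangement into 8 discs stays within capacity, so 9 is optimal.

9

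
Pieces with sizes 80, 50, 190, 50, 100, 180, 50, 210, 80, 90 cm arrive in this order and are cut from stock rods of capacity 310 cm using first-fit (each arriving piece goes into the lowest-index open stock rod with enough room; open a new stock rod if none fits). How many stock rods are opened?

4

  80 → stock rod 1 (new)  [load 80/310]
  50 → stock rod 1  [load 130/310]
  190 → stock rod 2 (new)  [load 190/310]
  50 → stock rod 1  [load 180/310]
  100 → stock rod 1  [load 280/310]
  180 → stock rod 3 (new)  [load 180/310]
  50 → stock rod 2  [load 240/310]
  210 → stock rod 4 (new)  [load 210/310]
  80 → stock rod 3  [load 260/310]
  90 → stock rod 4  [load 300/310]
4 stock rods opened.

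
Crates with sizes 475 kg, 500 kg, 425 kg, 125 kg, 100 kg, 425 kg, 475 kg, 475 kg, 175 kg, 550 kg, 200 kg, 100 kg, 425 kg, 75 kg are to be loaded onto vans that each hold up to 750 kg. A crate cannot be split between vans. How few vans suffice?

Total = 550 + 500 + 475 + 475 + 475 + 425 + 425 + 425 + 200 + 175 + 125 + 100 + 100 + 75 = 4525 kg.
Lower bound: ⌈4525/750⌉ = 7 vans.
Also, 8 crates each exceed 375 kg, and no two of those can share a van, so at least 8 vans are needed.
A packing using 8 vans:
  van 1: 550 + 200 = 750
  van 2: 500 + 175 + 75 = 750
  van 3: 475 + 125 + 100 = 700
  van 4: 475 + 100 = 575
  van 5: 475 = 475
  van 6: 425 = 425
  van 7: 425 = 425
  van 8: 425 = 425
This matches the lower bound, so 8 is optimal.

8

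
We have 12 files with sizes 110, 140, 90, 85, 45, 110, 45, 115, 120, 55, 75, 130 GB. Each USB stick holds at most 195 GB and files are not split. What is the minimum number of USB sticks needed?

7

Total = 140 + 130 + 120 + 115 + 110 + 110 + 90 + 85 + 75 + 55 + 45 + 45 = 1120 GB.
Lower bound: ⌈1120/195⌉ = 6 USB sticks.
A packing using 7 USB sticks:
  USB stick 1: 140 + 55 = 195
  USB stick 2: 130 + 45 = 175
  USB stick 3: 120 + 75 = 195
  USB stick 4: 115 + 45 = 160
  USB stick 5: 110 + 85 = 195
  USB stick 6: 110 = 110
  USB stick 7: 90 = 90
No arrangement into 6 USB sticks stays within capacity, so 7 is optimal.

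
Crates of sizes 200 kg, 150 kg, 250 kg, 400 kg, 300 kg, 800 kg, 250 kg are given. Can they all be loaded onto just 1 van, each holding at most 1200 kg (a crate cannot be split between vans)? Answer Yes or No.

Total = 2350 kg; ⌈2350/1200⌉ = 2.
At least 2 vans are required, but only 1 is allowed.

No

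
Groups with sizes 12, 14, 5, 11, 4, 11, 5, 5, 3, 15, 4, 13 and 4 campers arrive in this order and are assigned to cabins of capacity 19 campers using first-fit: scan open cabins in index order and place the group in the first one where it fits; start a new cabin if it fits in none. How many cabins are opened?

6

  12 → cabin 1 (new)  [load 12/19]
  14 → cabin 2 (new)  [load 14/19]
  5 → cabin 1  [load 17/19]
  11 → cabin 3 (new)  [load 11/19]
  4 → cabin 2  [load 18/19]
  11 → cabin 4 (new)  [load 11/19]
  5 → cabin 3  [load 16/19]
  5 → cabin 4  [load 16/19]
  3 → cabin 3  [load 19/19]
  15 → cabin 5 (new)  [load 15/19]
  4 → cabin 5  [load 19/19]
  13 → cabin 6 (new)  [load 13/19]
  4 → cabin 6  [load 17/19]
6 cabins opened.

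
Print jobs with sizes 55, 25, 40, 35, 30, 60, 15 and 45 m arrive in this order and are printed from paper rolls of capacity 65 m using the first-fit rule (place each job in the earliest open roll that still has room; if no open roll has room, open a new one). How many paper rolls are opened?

  55 → roll 1 (new)  [load 55/65]
  25 → roll 2 (new)  [load 25/65]
  40 → roll 2  [load 65/65]
  35 → roll 3 (new)  [load 35/65]
  30 → roll 3  [load 65/65]
  60 → roll 4 (new)  [load 60/65]
  15 → roll 5 (new)  [load 15/65]
  45 → roll 5  [load 60/65]
5 paper rolls opened.

5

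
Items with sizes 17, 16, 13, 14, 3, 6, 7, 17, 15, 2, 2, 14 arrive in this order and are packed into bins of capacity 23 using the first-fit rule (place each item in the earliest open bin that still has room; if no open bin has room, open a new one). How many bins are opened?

  17 → bin 1 (new)  [load 17/23]
  16 → bin 2 (new)  [load 16/23]
  13 → bin 3 (new)  [load 13/23]
  14 → bin 4 (new)  [load 14/23]
  3 → bin 1  [load 20/23]
  6 → bin 2  [load 22/23]
  7 → bin 3  [load 20/23]
  17 → bin 5 (new)  [load 17/23]
  15 → bin 6 (new)  [load 15/23]
  2 → bin 1  [load 22/23]
  2 → bin 3  [load 22/23]
  14 → bin 7 (new)  [load 14/23]
7 bins opened.

7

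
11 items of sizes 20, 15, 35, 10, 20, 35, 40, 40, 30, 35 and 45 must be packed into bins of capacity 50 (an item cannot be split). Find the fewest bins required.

8

Total = 45 + 40 + 40 + 35 + 35 + 35 + 30 + 20 + 20 + 15 + 10 = 325.
Lower bound: ⌈325/50⌉ = 7 bins.
A packing using 8 bins:
  bin 1: 45 = 45
  bin 2: 40 + 10 = 50
  bin 3: 40 = 40
  bin 4: 35 + 15 = 50
  bin 5: 35 = 35
  bin 6: 35 = 35
  bin 7: 30 + 20 = 50
  bin 8: 20 = 20
No arrangement into 7 bins stays within capacity, so 8 is optimal.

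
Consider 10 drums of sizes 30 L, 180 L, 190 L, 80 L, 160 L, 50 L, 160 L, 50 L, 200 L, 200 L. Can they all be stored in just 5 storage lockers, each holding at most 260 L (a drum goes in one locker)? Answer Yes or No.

Total = 1300 L; ⌈1300/260⌉ = 5.
6 drums each exceed half the capacity and cannot share a locker, forcing at least 6 storage lockers.
At least 6 storage lockers are required, but only 5 are allowed.

No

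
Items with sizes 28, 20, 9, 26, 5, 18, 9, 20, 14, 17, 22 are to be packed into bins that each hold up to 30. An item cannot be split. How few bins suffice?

8

Total = 28 + 26 + 22 + 20 + 20 + 18 + 17 + 14 + 9 + 9 + 5 = 188.
Lower bound: ⌈188/30⌉ = 7 bins.
A packing using 8 bins:
  bin 1: 28 = 28
  bin 2: 26 = 26
  bin 3: 22 + 5 = 27
  bin 4: 20 + 9 = 29
  bin 5: 20 + 9 = 29
  bin 6: 18 = 18
  bin 7: 17 = 17
  bin 8: 14 = 14
No arrangement into 7 bins stays within capacity, so 8 is optimal.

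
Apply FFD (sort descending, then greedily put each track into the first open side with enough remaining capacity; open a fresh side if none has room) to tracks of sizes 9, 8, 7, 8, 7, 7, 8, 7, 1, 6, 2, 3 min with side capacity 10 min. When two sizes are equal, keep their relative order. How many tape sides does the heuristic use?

Sorted descending: 9, 8, 8, 8, 7, 7, 7, 7, 6, 3, 2, 1.
  9 → side 1 (new)  [load 9/10]
  8 → side 2 (new)  [load 8/10]
  8 → side 3 (new)  [load 8/10]
  8 → side 4 (new)  [load 8/10]
  7 → side 5 (new)  [load 7/10]
  7 → side 6 (new)  [load 7/10]
  7 → side 7 (new)  [load 7/10]
  7 → side 8 (new)  [load 7/10]
  6 → side 9 (new)  [load 6/10]
  3 → side 5  [load 10/10]
  2 → side 2  [load 10/10]
  1 → side 1  [load 10/10]
9 tape sides opened.

9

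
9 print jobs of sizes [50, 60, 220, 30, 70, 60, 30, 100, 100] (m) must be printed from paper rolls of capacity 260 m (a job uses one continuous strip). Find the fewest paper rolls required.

Total = 220 + 100 + 100 + 70 + 60 + 60 + 50 + 30 + 30 = 720 m.
Lower bound: ⌈720/260⌉ = 3 paper rolls.
A packing using 3 paper rolls:
  roll 1: 220 + 30 = 250
  roll 2: 100 + 100 + 60 = 260
  roll 3: 70 + 60 + 50 + 30 = 210
This matches the lower bound, so 3 is optimal.

3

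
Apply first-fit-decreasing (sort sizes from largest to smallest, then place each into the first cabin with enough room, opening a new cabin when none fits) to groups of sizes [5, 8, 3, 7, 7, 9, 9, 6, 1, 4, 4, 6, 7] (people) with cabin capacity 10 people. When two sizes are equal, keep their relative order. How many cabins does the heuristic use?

9

Sorted descending: 9, 9, 8, 7, 7, 7, 6, 6, 5, 4, 4, 3, 1.
  9 → cabin 1 (new)  [load 9/10]
  9 → cabin 2 (new)  [load 9/10]
  8 → cabin 3 (new)  [load 8/10]
  7 → cabin 4 (new)  [load 7/10]
  7 → cabin 5 (new)  [load 7/10]
  7 → cabin 6 (new)  [load 7/10]
  6 → cabin 7 (new)  [load 6/10]
  6 → cabin 8 (new)  [load 6/10]
  5 → cabin 9 (new)  [load 5/10]
  4 → cabin 7  [load 10/10]
  4 → cabin 8  [load 10/10]
  3 → cabin 4  [load 10/10]
  1 → cabin 1  [load 10/10]
9 cabins opened.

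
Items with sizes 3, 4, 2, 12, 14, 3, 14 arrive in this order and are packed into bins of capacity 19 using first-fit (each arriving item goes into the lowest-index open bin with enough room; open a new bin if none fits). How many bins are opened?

  3 → bin 1 (new)  [load 3/19]
  4 → bin 1  [load 7/19]
  2 → bin 1  [load 9/19]
  12 → bin 2 (new)  [load 12/19]
  14 → bin 3 (new)  [load 14/19]
  3 → bin 1  [load 12/19]
  14 → bin 4 (new)  [load 14/19]
4 bins opened.

4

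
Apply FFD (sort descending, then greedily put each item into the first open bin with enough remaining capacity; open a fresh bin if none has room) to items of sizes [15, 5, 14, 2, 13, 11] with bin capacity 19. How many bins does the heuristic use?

Sorted descending: 15, 14, 13, 11, 5, 2.
  15 → bin 1 (new)  [load 15/19]
  14 → bin 2 (new)  [load 14/19]
  13 → bin 3 (new)  [load 13/19]
  11 → bin 4 (new)  [load 11/19]
  5 → bin 2  [load 19/19]
  2 → bin 1  [load 17/19]
4 bins opened.

4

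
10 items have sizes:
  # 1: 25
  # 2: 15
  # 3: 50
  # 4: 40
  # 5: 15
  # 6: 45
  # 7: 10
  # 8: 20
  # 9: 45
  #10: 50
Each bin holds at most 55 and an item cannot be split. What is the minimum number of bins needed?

7

Total = 50 + 50 + 45 + 45 + 40 + 25 + 20 + 15 + 15 + 10 = 315.
Lower bound: ⌈315/55⌉ = 6 bins.
A packing using 7 bins:
  bin 1: 50 = 50
  bin 2: 50 = 50
  bin 3: 45 + 10 = 55
  bin 4: 45 = 45
  bin 5: 40 + 15 = 55
  bin 6: 25 + 20 = 45
  bin 7: 15 = 15
No arrangement into 6 bins stays within capacity, so 7 is optimal.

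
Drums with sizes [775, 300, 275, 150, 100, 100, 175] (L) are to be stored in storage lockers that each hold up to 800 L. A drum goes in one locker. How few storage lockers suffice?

3

Total = 775 + 300 + 275 + 175 + 150 + 100 + 100 = 1875 L.
Lower bound: ⌈1875/800⌉ = 3 storage lockers.
A packing using 3 storage lockers:
  locker 1: 775 = 775
  locker 2: 300 + 275 + 175 = 750
  locker 3: 150 + 100 + 100 = 350
This matches the lower bound, so 3 is optimal.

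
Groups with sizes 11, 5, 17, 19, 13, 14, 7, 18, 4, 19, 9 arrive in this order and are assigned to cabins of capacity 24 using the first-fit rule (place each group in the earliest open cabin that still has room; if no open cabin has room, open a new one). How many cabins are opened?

7

  11 → cabin 1 (new)  [load 11/24]
  5 → cabin 1  [load 16/24]
  17 → cabin 2 (new)  [load 17/24]
  19 → cabin 3 (new)  [load 19/24]
  13 → cabin 4 (new)  [load 13/24]
  14 → cabin 5 (new)  [load 14/24]
  7 → cabin 1  [load 23/24]
  18 → cabin 6 (new)  [load 18/24]
  4 → cabin 2  [load 21/24]
  19 → cabin 7 (new)  [load 19/24]
  9 → cabin 4  [load 22/24]
7 cabins opened.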